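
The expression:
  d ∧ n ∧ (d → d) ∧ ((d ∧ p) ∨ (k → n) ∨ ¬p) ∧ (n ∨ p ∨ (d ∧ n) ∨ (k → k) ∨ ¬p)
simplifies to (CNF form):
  d ∧ n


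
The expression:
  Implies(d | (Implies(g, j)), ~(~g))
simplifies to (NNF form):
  g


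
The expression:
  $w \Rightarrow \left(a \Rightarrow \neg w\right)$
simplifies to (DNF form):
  $\neg a \vee \neg w$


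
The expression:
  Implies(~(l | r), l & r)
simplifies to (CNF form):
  l | r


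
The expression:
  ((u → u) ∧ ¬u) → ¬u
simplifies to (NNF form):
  True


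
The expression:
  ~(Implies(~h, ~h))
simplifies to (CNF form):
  False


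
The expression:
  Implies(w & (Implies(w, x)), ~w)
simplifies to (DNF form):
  ~w | ~x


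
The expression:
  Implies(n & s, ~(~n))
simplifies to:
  True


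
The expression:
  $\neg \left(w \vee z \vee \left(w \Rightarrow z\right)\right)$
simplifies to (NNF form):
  $\text{False}$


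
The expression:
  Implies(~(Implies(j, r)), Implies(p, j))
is always true.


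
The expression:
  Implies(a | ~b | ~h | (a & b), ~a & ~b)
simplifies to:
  ~a & (h | ~b)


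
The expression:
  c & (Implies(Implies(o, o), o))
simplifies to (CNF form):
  c & o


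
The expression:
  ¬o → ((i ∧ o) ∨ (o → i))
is always true.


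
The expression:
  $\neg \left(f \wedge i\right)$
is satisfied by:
  {i: False, f: False}
  {f: True, i: False}
  {i: True, f: False}


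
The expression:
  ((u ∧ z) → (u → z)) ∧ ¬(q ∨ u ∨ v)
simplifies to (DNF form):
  ¬q ∧ ¬u ∧ ¬v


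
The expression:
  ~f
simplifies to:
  ~f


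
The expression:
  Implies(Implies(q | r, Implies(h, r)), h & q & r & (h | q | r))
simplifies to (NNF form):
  h & q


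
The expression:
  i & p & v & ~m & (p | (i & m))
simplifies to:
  i & p & v & ~m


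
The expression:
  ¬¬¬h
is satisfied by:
  {h: False}


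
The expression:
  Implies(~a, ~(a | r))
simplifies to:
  a | ~r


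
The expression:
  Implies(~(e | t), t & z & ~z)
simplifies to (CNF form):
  e | t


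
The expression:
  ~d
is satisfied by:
  {d: False}


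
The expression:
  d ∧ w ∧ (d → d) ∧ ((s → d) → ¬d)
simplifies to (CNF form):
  False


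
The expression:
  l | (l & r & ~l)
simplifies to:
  l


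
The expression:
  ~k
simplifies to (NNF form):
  ~k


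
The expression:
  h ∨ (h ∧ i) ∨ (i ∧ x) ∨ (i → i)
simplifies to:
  True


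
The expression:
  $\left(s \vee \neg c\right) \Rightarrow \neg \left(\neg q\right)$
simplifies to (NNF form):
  $q \vee \left(c \wedge \neg s\right)$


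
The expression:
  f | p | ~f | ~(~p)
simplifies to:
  True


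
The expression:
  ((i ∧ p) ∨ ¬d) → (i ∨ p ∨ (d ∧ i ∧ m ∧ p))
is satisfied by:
  {i: True, d: True, p: True}
  {i: True, d: True, p: False}
  {i: True, p: True, d: False}
  {i: True, p: False, d: False}
  {d: True, p: True, i: False}
  {d: True, p: False, i: False}
  {p: True, d: False, i: False}


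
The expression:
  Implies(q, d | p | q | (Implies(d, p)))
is always true.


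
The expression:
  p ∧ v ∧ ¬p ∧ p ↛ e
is never true.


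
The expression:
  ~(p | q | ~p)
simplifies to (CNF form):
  False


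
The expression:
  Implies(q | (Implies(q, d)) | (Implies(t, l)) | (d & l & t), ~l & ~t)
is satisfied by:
  {l: False, t: False}


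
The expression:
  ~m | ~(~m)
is always true.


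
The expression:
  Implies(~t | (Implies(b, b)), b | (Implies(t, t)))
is always true.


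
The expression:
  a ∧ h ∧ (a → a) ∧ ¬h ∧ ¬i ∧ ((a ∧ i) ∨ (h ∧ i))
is never true.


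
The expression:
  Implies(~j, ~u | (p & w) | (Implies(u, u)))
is always true.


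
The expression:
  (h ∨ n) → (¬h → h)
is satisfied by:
  {h: True, n: False}
  {n: False, h: False}
  {n: True, h: True}


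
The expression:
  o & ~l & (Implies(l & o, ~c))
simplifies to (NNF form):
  o & ~l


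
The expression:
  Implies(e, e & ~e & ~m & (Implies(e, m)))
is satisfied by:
  {e: False}


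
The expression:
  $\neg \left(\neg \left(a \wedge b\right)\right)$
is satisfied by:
  {a: True, b: True}


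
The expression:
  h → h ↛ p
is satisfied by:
  {p: False, h: False}
  {h: True, p: False}
  {p: True, h: False}


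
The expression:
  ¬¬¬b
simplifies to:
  ¬b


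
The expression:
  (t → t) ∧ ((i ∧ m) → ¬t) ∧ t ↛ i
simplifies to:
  t ∧ ¬i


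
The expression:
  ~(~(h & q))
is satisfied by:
  {h: True, q: True}


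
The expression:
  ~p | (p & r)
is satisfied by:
  {r: True, p: False}
  {p: False, r: False}
  {p: True, r: True}


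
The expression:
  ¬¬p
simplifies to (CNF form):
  p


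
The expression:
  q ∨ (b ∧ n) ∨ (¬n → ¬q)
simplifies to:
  True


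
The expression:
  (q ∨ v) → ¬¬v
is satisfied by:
  {v: True, q: False}
  {q: False, v: False}
  {q: True, v: True}


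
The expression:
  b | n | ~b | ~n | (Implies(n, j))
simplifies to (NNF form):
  True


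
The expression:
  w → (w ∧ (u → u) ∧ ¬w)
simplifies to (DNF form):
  ¬w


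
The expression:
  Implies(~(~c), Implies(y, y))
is always true.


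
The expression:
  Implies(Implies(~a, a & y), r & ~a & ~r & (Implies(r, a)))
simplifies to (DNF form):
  ~a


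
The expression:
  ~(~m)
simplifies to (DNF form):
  m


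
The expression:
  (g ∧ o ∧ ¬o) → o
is always true.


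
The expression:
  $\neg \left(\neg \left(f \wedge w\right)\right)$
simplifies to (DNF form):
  $f \wedge w$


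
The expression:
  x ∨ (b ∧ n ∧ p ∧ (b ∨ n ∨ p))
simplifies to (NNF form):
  x ∨ (b ∧ n ∧ p)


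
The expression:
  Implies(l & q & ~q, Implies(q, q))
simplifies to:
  True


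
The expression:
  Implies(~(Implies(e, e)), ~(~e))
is always true.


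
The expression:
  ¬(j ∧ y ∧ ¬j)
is always true.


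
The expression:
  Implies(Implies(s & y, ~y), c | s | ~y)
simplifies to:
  c | s | ~y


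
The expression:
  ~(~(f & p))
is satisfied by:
  {p: True, f: True}


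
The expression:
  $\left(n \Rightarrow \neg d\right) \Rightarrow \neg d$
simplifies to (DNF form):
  $n \vee \neg d$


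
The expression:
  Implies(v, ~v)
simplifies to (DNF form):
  ~v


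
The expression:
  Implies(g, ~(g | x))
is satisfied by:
  {g: False}


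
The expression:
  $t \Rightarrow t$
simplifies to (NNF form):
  $\text{True}$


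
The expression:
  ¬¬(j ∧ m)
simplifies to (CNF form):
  j ∧ m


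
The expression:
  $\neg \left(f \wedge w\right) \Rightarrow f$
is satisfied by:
  {f: True}


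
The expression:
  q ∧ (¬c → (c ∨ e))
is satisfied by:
  {c: True, e: True, q: True}
  {c: True, q: True, e: False}
  {e: True, q: True, c: False}


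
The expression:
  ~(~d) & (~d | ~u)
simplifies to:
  d & ~u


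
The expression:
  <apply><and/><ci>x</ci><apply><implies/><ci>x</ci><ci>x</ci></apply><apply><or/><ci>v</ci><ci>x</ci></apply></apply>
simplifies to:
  <ci>x</ci>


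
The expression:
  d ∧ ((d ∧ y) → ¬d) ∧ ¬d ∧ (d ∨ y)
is never true.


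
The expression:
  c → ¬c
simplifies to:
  ¬c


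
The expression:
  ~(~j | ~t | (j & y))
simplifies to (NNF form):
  j & t & ~y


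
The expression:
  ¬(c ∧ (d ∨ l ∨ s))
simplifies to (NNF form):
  (¬d ∧ ¬l ∧ ¬s) ∨ ¬c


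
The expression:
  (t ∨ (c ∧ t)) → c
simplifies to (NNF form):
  c ∨ ¬t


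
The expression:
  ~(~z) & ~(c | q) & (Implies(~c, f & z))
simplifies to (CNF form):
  f & z & ~c & ~q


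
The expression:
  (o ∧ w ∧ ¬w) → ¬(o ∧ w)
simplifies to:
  True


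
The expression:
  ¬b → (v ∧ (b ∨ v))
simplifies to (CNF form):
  b ∨ v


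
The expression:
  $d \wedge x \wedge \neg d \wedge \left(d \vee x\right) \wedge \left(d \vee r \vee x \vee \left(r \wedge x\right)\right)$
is never true.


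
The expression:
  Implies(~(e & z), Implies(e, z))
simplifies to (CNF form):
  z | ~e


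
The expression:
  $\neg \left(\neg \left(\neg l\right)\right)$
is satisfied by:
  {l: False}


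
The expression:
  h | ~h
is always true.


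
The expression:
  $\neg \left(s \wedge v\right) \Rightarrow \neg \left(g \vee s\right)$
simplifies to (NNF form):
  $\left(s \wedge v\right) \vee \left(\neg g \wedge \neg s\right)$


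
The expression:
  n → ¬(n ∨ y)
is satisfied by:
  {n: False}


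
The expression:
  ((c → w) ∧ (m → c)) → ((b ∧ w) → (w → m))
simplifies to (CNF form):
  m ∨ ¬b ∨ ¬w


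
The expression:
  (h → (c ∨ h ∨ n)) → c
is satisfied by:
  {c: True}


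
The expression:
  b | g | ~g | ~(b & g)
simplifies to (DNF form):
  True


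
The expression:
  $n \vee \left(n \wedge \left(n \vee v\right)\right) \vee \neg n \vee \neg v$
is always true.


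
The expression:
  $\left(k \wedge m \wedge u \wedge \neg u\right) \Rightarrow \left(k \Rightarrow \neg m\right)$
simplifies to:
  $\text{True}$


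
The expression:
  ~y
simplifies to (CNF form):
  ~y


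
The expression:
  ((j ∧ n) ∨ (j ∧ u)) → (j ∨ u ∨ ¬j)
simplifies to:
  True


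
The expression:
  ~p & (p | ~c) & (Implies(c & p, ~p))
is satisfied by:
  {p: False, c: False}


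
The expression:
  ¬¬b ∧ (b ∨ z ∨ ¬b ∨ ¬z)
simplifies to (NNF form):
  b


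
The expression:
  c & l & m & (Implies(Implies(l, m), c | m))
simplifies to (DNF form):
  c & l & m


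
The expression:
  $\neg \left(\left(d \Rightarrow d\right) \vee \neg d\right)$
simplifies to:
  $\text{False}$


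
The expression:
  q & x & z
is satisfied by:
  {z: True, x: True, q: True}


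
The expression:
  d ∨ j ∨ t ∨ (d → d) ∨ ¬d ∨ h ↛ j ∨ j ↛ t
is always true.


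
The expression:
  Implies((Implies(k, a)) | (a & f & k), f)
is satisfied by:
  {k: True, f: True, a: False}
  {f: True, a: False, k: False}
  {k: True, f: True, a: True}
  {f: True, a: True, k: False}
  {k: True, a: False, f: False}


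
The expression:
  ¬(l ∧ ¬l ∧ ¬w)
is always true.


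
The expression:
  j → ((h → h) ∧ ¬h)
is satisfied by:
  {h: False, j: False}
  {j: True, h: False}
  {h: True, j: False}


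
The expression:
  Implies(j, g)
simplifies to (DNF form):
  g | ~j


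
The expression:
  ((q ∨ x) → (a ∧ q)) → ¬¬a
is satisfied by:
  {a: True, x: True, q: True}
  {a: True, x: True, q: False}
  {a: True, q: True, x: False}
  {a: True, q: False, x: False}
  {x: True, q: True, a: False}
  {x: True, q: False, a: False}
  {q: True, x: False, a: False}


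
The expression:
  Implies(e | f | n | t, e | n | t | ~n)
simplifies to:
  True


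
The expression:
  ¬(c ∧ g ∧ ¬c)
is always true.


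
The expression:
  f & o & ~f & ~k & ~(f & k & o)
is never true.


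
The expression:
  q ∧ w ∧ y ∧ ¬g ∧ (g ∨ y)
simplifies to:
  q ∧ w ∧ y ∧ ¬g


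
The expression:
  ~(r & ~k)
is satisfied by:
  {k: True, r: False}
  {r: False, k: False}
  {r: True, k: True}


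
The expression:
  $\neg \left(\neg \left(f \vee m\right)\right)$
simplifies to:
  $f \vee m$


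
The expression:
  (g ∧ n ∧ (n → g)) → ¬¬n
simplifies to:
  True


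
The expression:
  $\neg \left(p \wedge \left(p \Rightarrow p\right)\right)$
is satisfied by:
  {p: False}


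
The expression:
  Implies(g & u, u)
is always true.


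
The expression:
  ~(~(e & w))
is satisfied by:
  {e: True, w: True}


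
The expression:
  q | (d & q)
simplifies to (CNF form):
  q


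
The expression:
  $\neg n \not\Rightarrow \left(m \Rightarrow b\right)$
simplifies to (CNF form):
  $m \wedge \neg b \wedge \neg n$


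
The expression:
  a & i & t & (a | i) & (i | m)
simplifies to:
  a & i & t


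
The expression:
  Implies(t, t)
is always true.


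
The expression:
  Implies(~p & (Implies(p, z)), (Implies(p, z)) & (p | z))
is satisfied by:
  {z: True, p: True}
  {z: True, p: False}
  {p: True, z: False}


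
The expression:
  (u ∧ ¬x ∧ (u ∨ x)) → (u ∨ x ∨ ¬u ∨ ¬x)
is always true.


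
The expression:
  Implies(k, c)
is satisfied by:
  {c: True, k: False}
  {k: False, c: False}
  {k: True, c: True}


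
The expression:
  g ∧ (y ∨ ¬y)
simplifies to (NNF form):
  g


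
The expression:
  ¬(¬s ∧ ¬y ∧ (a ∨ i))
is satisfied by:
  {y: True, s: True, i: False, a: False}
  {y: True, a: True, s: True, i: False}
  {y: True, s: True, i: True, a: False}
  {y: True, a: True, s: True, i: True}
  {y: True, i: False, s: False, a: False}
  {y: True, a: True, i: False, s: False}
  {y: True, i: True, s: False, a: False}
  {y: True, a: True, i: True, s: False}
  {s: True, a: False, i: False, y: False}
  {a: True, s: True, i: False, y: False}
  {s: True, i: True, a: False, y: False}
  {a: True, s: True, i: True, y: False}
  {a: False, i: False, s: False, y: False}


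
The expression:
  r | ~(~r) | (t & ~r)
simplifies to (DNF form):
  r | t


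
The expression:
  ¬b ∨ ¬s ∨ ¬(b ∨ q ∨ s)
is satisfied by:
  {s: False, b: False}
  {b: True, s: False}
  {s: True, b: False}


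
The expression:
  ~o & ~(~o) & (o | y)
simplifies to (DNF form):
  False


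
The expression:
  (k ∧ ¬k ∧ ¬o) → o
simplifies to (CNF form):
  True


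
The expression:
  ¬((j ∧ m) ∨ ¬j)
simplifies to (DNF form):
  j ∧ ¬m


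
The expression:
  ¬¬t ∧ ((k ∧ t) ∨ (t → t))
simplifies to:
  t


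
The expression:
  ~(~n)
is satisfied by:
  {n: True}


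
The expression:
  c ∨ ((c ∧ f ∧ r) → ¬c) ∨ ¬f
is always true.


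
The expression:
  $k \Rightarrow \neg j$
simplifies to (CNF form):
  $\neg j \vee \neg k$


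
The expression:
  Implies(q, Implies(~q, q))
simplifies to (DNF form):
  True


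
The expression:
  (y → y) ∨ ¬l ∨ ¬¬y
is always true.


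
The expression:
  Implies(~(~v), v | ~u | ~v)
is always true.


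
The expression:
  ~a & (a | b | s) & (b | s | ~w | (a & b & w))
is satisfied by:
  {b: True, s: True, a: False}
  {b: True, s: False, a: False}
  {s: True, b: False, a: False}


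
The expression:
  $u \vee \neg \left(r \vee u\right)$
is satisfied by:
  {u: True, r: False}
  {r: False, u: False}
  {r: True, u: True}


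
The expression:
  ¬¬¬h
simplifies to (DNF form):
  ¬h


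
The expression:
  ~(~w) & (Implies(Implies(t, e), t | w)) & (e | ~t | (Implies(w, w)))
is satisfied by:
  {w: True}


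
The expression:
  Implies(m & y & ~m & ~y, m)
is always true.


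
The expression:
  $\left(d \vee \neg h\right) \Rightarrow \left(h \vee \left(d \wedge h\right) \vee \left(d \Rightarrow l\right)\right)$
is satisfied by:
  {l: True, h: True, d: False}
  {l: True, h: False, d: False}
  {h: True, l: False, d: False}
  {l: False, h: False, d: False}
  {d: True, l: True, h: True}
  {d: True, l: True, h: False}
  {d: True, h: True, l: False}


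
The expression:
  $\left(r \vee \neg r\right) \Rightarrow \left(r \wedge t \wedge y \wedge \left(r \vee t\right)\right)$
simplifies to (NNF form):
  $r \wedge t \wedge y$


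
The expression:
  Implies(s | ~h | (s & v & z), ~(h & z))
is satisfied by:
  {s: False, z: False, h: False}
  {h: True, s: False, z: False}
  {z: True, s: False, h: False}
  {h: True, z: True, s: False}
  {s: True, h: False, z: False}
  {h: True, s: True, z: False}
  {z: True, s: True, h: False}


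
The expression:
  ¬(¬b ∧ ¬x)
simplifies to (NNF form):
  b ∨ x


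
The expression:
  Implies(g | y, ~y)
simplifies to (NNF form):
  ~y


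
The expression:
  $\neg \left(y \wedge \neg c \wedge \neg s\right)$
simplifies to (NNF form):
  $c \vee s \vee \neg y$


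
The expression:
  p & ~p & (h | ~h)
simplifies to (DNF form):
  False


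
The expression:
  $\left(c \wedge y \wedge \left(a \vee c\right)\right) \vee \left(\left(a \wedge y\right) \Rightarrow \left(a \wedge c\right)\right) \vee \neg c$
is always true.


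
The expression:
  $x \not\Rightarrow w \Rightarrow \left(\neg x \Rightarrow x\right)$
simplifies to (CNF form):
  $\text{True}$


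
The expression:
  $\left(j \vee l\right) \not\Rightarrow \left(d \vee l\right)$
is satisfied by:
  {j: True, d: False, l: False}


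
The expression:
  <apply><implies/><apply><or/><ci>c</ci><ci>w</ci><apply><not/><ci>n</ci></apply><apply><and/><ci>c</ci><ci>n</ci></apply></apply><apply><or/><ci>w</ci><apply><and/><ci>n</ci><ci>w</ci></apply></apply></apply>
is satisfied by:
  {w: True, n: True, c: False}
  {w: True, n: False, c: False}
  {c: True, w: True, n: True}
  {c: True, w: True, n: False}
  {n: True, c: False, w: False}


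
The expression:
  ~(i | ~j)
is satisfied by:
  {j: True, i: False}


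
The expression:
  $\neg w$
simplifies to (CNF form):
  $\neg w$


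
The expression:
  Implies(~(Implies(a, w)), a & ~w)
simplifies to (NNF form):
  True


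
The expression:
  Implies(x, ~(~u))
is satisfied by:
  {u: True, x: False}
  {x: False, u: False}
  {x: True, u: True}


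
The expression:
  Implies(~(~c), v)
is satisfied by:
  {v: True, c: False}
  {c: False, v: False}
  {c: True, v: True}


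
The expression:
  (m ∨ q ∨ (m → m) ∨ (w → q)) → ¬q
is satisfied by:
  {q: False}


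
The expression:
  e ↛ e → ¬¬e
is always true.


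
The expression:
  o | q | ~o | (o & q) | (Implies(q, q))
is always true.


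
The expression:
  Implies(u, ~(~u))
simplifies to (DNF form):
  True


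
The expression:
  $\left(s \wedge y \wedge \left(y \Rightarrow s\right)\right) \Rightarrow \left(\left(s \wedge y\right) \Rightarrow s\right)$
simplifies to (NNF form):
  $\text{True}$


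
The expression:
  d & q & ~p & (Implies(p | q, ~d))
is never true.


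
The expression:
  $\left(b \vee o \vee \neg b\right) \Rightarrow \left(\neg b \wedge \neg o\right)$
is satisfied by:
  {o: False, b: False}


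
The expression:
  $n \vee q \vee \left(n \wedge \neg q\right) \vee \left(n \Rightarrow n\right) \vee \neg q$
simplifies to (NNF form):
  $\text{True}$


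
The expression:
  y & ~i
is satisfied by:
  {y: True, i: False}


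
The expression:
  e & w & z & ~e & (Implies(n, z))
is never true.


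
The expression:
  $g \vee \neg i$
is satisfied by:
  {g: True, i: False}
  {i: False, g: False}
  {i: True, g: True}


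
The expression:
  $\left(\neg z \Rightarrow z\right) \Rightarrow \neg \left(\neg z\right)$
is always true.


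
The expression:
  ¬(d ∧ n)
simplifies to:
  ¬d ∨ ¬n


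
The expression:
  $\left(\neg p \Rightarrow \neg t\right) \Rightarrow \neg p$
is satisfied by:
  {p: False}


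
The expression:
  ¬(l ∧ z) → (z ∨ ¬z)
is always true.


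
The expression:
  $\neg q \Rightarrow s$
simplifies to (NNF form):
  $q \vee s$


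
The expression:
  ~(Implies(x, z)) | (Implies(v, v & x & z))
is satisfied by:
  {x: True, v: False}
  {v: False, x: False}
  {v: True, x: True}


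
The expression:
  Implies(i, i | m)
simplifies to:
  True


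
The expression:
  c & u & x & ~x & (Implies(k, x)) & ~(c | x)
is never true.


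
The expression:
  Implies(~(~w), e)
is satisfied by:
  {e: True, w: False}
  {w: False, e: False}
  {w: True, e: True}


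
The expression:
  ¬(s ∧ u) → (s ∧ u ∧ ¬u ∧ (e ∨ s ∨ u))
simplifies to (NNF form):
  s ∧ u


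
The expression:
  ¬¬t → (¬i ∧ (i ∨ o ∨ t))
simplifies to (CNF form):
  ¬i ∨ ¬t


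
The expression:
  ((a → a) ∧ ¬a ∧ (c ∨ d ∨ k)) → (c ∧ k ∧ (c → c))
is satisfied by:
  {a: True, k: True, c: True, d: False}
  {a: True, k: True, c: True, d: True}
  {a: True, k: True, d: False, c: False}
  {a: True, k: True, d: True, c: False}
  {a: True, c: True, d: False, k: False}
  {a: True, c: True, d: True, k: False}
  {a: True, d: False, c: False, k: False}
  {a: True, c: False, d: True, k: False}
  {d: False, c: True, k: True, a: False}
  {k: True, c: True, d: True, a: False}
  {k: False, d: False, c: False, a: False}


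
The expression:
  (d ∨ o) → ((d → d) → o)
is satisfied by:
  {o: True, d: False}
  {d: False, o: False}
  {d: True, o: True}


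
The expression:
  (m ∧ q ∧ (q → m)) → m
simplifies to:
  True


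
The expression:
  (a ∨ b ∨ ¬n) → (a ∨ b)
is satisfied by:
  {a: True, n: True, b: True}
  {a: True, n: True, b: False}
  {a: True, b: True, n: False}
  {a: True, b: False, n: False}
  {n: True, b: True, a: False}
  {n: True, b: False, a: False}
  {b: True, n: False, a: False}


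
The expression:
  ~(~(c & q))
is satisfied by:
  {c: True, q: True}


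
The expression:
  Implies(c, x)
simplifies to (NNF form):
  x | ~c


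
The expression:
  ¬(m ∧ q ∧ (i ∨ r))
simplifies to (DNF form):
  (¬i ∧ ¬r) ∨ ¬m ∨ ¬q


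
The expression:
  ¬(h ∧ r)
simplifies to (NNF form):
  ¬h ∨ ¬r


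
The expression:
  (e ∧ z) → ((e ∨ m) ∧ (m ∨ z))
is always true.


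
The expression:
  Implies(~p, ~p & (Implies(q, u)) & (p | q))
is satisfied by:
  {u: True, p: True, q: True}
  {u: True, p: True, q: False}
  {p: True, q: True, u: False}
  {p: True, q: False, u: False}
  {u: True, q: True, p: False}


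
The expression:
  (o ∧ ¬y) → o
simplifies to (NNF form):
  True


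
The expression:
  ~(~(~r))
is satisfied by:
  {r: False}


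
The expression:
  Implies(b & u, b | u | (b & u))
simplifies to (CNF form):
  True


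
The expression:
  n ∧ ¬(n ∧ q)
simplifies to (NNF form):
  n ∧ ¬q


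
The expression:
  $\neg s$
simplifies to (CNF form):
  $\neg s$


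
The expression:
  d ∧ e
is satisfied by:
  {e: True, d: True}


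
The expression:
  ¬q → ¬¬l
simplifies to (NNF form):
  l ∨ q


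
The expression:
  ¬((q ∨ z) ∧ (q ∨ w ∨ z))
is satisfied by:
  {q: False, z: False}


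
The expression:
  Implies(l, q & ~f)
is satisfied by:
  {q: True, f: False, l: False}
  {f: False, l: False, q: False}
  {q: True, f: True, l: False}
  {f: True, q: False, l: False}
  {l: True, q: True, f: False}


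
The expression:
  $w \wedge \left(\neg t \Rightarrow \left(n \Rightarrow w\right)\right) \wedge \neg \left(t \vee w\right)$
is never true.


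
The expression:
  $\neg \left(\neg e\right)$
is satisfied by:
  {e: True}


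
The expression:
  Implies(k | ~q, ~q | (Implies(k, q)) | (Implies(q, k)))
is always true.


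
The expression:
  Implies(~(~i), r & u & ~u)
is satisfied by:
  {i: False}


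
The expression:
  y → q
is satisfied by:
  {q: True, y: False}
  {y: False, q: False}
  {y: True, q: True}


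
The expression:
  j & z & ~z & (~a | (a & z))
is never true.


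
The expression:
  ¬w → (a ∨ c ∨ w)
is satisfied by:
  {a: True, c: True, w: True}
  {a: True, c: True, w: False}
  {a: True, w: True, c: False}
  {a: True, w: False, c: False}
  {c: True, w: True, a: False}
  {c: True, w: False, a: False}
  {w: True, c: False, a: False}


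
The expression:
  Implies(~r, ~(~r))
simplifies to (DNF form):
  r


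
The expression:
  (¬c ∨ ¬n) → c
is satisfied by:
  {c: True}


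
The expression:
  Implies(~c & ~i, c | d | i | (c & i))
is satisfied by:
  {i: True, d: True, c: True}
  {i: True, d: True, c: False}
  {i: True, c: True, d: False}
  {i: True, c: False, d: False}
  {d: True, c: True, i: False}
  {d: True, c: False, i: False}
  {c: True, d: False, i: False}


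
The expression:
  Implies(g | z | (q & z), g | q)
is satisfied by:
  {q: True, g: True, z: False}
  {q: True, g: False, z: False}
  {g: True, q: False, z: False}
  {q: False, g: False, z: False}
  {q: True, z: True, g: True}
  {q: True, z: True, g: False}
  {z: True, g: True, q: False}


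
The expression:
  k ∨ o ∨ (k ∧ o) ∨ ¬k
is always true.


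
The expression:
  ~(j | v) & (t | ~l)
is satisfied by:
  {t: True, v: False, l: False, j: False}
  {t: False, v: False, l: False, j: False}
  {t: True, l: True, v: False, j: False}


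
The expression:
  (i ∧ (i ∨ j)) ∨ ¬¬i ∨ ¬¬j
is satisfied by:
  {i: True, j: True}
  {i: True, j: False}
  {j: True, i: False}


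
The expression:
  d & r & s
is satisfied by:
  {r: True, s: True, d: True}


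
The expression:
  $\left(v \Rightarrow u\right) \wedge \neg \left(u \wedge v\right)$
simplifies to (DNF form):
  $\neg v$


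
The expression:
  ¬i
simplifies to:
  ¬i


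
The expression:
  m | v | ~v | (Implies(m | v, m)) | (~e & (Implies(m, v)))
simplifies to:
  True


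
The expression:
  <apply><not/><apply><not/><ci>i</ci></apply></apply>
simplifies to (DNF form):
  <ci>i</ci>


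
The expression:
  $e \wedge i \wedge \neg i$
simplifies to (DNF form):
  $\text{False}$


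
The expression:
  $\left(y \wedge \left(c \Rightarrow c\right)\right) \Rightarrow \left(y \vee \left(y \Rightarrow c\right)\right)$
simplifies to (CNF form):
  $\text{True}$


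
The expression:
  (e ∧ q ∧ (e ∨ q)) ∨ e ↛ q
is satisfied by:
  {e: True}


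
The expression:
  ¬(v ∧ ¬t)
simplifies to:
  t ∨ ¬v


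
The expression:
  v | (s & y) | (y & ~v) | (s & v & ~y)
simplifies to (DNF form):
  v | y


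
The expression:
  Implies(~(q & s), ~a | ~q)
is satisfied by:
  {s: True, q: False, a: False}
  {s: False, q: False, a: False}
  {a: True, s: True, q: False}
  {a: True, s: False, q: False}
  {q: True, s: True, a: False}
  {q: True, s: False, a: False}
  {q: True, a: True, s: True}


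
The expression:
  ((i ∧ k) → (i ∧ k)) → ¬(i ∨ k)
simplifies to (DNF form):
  ¬i ∧ ¬k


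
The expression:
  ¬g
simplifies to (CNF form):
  ¬g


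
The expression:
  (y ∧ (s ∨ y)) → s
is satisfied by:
  {s: True, y: False}
  {y: False, s: False}
  {y: True, s: True}


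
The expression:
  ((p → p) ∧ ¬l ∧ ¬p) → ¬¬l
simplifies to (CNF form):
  l ∨ p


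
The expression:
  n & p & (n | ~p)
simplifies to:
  n & p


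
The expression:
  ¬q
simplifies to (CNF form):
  ¬q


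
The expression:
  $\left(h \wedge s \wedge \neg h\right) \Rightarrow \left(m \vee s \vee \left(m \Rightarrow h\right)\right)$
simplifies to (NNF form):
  $\text{True}$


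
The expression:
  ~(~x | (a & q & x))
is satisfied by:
  {x: True, q: False, a: False}
  {x: True, a: True, q: False}
  {x: True, q: True, a: False}


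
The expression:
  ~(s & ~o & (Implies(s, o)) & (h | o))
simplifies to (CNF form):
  True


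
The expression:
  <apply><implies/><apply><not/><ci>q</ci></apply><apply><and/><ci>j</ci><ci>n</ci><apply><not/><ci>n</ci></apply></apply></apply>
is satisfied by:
  {q: True}


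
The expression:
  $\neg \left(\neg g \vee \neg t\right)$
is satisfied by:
  {t: True, g: True}


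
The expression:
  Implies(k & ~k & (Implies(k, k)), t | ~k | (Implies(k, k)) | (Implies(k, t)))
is always true.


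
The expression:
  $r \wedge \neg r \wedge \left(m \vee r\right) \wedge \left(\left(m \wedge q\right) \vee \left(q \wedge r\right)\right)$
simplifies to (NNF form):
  $\text{False}$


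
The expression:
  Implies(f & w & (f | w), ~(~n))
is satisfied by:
  {n: True, w: False, f: False}
  {w: False, f: False, n: False}
  {f: True, n: True, w: False}
  {f: True, w: False, n: False}
  {n: True, w: True, f: False}
  {w: True, n: False, f: False}
  {f: True, w: True, n: True}


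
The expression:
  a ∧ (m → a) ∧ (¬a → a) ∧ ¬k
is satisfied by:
  {a: True, k: False}


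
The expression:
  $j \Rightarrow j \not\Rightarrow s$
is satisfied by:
  {s: False, j: False}
  {j: True, s: False}
  {s: True, j: False}


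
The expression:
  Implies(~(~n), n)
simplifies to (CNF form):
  True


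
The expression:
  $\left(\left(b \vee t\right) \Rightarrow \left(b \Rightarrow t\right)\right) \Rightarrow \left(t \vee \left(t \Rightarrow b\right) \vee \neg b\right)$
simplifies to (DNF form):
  $\text{True}$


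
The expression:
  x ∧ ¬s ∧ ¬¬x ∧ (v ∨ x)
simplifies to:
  x ∧ ¬s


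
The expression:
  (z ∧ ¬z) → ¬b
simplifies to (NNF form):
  True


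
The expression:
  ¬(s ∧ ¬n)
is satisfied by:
  {n: True, s: False}
  {s: False, n: False}
  {s: True, n: True}


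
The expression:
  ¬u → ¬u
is always true.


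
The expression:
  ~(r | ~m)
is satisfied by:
  {m: True, r: False}


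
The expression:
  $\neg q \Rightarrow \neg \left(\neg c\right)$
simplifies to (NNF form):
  $c \vee q$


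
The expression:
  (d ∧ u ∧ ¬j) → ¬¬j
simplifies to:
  j ∨ ¬d ∨ ¬u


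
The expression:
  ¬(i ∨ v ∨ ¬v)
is never true.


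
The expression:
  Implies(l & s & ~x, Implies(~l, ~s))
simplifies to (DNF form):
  True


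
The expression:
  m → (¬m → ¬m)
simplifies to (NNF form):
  True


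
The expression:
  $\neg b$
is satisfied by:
  {b: False}


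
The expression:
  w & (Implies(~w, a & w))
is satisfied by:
  {w: True}


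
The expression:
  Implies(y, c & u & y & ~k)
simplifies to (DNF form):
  ~y | (c & u & ~k)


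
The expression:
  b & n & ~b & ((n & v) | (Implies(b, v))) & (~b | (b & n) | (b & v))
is never true.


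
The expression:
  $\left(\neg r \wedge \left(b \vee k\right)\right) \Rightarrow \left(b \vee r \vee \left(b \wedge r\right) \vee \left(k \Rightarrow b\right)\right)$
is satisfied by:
  {r: True, b: True, k: False}
  {r: True, k: False, b: False}
  {b: True, k: False, r: False}
  {b: False, k: False, r: False}
  {r: True, b: True, k: True}
  {r: True, k: True, b: False}
  {b: True, k: True, r: False}


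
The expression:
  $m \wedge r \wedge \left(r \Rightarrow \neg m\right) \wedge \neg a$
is never true.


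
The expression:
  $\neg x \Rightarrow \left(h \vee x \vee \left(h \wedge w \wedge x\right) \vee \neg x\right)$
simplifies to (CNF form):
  $\text{True}$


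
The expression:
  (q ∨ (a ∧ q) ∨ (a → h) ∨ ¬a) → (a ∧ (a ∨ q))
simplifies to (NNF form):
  a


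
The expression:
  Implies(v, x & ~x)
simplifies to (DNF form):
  ~v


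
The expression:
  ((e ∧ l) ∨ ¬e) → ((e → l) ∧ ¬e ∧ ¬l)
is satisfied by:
  {l: False}


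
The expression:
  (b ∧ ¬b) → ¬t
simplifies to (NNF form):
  True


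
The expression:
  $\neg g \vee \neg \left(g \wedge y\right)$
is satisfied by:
  {g: False, y: False}
  {y: True, g: False}
  {g: True, y: False}


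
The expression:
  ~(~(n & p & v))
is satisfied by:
  {p: True, n: True, v: True}


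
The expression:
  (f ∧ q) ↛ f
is never true.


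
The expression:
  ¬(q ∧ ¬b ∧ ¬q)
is always true.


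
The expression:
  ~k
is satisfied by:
  {k: False}


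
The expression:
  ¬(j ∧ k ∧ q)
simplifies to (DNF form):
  ¬j ∨ ¬k ∨ ¬q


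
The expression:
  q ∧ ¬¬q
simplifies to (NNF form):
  q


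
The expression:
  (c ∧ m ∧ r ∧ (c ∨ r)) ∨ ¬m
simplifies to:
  (c ∧ r) ∨ ¬m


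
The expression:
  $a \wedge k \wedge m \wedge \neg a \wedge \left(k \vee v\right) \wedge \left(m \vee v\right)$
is never true.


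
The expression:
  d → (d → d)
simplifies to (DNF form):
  True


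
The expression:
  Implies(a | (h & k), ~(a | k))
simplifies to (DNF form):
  (~a & ~h) | (~a & ~k)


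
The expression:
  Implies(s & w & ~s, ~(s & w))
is always true.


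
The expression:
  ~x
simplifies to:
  ~x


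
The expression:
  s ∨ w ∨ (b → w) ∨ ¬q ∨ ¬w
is always true.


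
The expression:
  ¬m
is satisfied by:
  {m: False}


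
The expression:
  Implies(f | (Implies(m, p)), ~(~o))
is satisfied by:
  {o: True, m: True, f: False, p: False}
  {o: True, f: False, p: False, m: False}
  {o: True, m: True, p: True, f: False}
  {o: True, p: True, f: False, m: False}
  {o: True, m: True, f: True, p: False}
  {o: True, f: True, p: False, m: False}
  {o: True, m: True, p: True, f: True}
  {o: True, p: True, f: True, m: False}
  {m: True, f: False, p: False, o: False}


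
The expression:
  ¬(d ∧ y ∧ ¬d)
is always true.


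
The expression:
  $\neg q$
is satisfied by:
  {q: False}


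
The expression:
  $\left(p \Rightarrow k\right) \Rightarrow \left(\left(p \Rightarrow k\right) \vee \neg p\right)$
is always true.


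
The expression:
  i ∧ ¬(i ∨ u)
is never true.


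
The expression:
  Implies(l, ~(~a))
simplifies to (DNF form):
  a | ~l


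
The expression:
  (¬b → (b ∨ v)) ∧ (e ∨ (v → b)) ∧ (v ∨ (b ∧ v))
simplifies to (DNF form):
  (b ∧ v) ∨ (e ∧ v)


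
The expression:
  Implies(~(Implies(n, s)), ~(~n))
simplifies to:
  True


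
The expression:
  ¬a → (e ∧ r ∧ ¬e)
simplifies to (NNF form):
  a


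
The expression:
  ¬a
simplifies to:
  ¬a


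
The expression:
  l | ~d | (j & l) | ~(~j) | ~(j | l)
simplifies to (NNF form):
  True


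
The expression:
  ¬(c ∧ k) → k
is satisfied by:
  {k: True}


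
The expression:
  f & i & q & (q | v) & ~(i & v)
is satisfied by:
  {i: True, f: True, q: True, v: False}


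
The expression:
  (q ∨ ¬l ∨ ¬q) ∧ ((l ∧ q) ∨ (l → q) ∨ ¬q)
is always true.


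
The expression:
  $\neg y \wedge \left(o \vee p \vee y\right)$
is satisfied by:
  {o: True, p: True, y: False}
  {o: True, y: False, p: False}
  {p: True, y: False, o: False}


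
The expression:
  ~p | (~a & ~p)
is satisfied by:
  {p: False}


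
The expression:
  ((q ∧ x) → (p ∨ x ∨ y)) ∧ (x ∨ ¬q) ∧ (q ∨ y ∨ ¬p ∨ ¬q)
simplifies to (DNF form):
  x ∨ ¬q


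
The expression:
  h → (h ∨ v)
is always true.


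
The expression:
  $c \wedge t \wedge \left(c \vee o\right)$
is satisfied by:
  {t: True, c: True}


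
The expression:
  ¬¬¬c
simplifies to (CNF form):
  ¬c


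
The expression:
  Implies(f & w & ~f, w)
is always true.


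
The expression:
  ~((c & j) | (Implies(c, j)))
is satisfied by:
  {c: True, j: False}


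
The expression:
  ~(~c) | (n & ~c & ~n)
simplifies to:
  c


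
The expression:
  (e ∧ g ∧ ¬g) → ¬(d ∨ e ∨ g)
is always true.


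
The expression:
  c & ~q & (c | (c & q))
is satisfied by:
  {c: True, q: False}


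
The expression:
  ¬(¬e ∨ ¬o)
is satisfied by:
  {e: True, o: True}


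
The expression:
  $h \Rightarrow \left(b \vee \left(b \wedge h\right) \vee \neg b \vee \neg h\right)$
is always true.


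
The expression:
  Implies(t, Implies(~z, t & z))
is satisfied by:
  {z: True, t: False}
  {t: False, z: False}
  {t: True, z: True}


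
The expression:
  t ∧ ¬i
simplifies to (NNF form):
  t ∧ ¬i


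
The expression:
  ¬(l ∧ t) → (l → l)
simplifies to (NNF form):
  True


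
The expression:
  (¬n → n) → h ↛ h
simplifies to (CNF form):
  ¬n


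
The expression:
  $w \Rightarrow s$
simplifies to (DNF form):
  $s \vee \neg w$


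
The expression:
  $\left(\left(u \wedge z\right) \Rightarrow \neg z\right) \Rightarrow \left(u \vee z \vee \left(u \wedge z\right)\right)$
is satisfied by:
  {z: True, u: True}
  {z: True, u: False}
  {u: True, z: False}


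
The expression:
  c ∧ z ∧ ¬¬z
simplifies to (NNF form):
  c ∧ z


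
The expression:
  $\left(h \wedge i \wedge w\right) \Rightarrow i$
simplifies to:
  $\text{True}$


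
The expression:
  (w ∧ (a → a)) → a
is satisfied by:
  {a: True, w: False}
  {w: False, a: False}
  {w: True, a: True}


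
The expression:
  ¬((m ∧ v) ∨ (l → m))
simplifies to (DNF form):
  l ∧ ¬m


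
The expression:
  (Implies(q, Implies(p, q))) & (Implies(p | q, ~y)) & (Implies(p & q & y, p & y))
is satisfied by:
  {q: False, y: False, p: False}
  {p: True, q: False, y: False}
  {q: True, p: False, y: False}
  {p: True, q: True, y: False}
  {y: True, p: False, q: False}


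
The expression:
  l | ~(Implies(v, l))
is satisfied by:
  {v: True, l: True}
  {v: True, l: False}
  {l: True, v: False}


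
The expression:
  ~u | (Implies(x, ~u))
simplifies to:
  ~u | ~x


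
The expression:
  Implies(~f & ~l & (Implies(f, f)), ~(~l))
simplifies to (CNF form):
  f | l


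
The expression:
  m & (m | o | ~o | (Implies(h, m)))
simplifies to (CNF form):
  m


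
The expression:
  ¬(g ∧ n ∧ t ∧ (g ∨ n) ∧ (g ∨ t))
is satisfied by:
  {g: False, t: False, n: False}
  {n: True, g: False, t: False}
  {t: True, g: False, n: False}
  {n: True, t: True, g: False}
  {g: True, n: False, t: False}
  {n: True, g: True, t: False}
  {t: True, g: True, n: False}


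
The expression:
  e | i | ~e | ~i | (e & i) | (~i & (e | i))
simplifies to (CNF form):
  True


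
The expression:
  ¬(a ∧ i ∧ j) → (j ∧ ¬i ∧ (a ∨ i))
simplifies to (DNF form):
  a ∧ j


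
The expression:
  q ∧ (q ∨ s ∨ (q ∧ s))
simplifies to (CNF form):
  q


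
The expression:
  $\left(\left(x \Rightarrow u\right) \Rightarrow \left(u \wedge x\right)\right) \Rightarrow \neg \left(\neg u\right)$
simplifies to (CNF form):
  $u \vee \neg x$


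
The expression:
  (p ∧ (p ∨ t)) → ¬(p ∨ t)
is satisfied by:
  {p: False}


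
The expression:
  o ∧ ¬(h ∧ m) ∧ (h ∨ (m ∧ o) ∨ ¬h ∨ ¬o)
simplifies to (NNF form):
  o ∧ (¬h ∨ ¬m)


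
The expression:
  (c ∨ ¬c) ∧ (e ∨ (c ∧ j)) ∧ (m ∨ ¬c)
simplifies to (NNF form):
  (c ∨ e) ∧ (e ∨ j) ∧ (m ∨ ¬c)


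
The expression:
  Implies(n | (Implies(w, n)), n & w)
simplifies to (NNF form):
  w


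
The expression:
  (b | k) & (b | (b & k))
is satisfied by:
  {b: True}


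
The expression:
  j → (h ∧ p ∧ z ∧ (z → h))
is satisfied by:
  {h: True, z: True, p: True, j: False}
  {h: True, z: True, p: False, j: False}
  {h: True, p: True, z: False, j: False}
  {h: True, p: False, z: False, j: False}
  {z: True, p: True, h: False, j: False}
  {z: True, p: False, h: False, j: False}
  {p: True, h: False, z: False, j: False}
  {p: False, h: False, z: False, j: False}
  {j: True, h: True, z: True, p: True}


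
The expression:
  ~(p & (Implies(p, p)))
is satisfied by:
  {p: False}


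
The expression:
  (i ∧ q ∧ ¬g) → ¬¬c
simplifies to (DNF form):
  c ∨ g ∨ ¬i ∨ ¬q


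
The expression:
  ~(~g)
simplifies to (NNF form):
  g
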